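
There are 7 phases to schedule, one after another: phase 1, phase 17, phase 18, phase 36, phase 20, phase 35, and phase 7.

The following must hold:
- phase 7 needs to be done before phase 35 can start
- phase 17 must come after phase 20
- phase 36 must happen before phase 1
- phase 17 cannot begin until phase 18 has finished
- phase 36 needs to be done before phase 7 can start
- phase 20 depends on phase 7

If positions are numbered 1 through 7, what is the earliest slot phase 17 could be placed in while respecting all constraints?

5

Every phase that must precede phase 17 has to come before it. Tracing all chains that end at phase 17, those phases are: phase 18, phase 36, phase 20, phase 7 — 4 in total.
So at minimum 4 phases come before phase 17, putting phase 17 no earlier than position 5. That position is achievable by scheduling exactly those predecessors first.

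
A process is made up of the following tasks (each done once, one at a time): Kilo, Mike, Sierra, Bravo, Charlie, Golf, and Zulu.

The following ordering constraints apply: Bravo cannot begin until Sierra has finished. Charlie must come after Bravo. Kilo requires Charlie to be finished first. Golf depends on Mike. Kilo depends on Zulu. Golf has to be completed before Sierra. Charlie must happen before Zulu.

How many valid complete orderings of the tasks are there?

Mike is the only task with nothing required before it, so every ordering starts there.
Every task is then forced in turn, so only 1 complete ordering is consistent with the constraints.

1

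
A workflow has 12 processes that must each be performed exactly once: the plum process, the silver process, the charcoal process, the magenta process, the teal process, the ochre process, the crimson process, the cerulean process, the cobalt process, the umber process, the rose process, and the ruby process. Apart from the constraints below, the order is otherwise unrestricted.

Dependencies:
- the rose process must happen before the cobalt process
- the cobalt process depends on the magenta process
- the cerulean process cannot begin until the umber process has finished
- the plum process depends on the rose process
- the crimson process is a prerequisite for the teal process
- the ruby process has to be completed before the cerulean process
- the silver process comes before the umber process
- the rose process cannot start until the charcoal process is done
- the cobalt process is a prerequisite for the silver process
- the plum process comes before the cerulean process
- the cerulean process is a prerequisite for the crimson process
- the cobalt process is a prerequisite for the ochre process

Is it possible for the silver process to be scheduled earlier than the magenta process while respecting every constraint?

There is a dependency chain the magenta process → the cobalt process → the silver process, so the silver process always comes after the magenta process.
Hence the silver process can never be scheduled before the magenta process.

No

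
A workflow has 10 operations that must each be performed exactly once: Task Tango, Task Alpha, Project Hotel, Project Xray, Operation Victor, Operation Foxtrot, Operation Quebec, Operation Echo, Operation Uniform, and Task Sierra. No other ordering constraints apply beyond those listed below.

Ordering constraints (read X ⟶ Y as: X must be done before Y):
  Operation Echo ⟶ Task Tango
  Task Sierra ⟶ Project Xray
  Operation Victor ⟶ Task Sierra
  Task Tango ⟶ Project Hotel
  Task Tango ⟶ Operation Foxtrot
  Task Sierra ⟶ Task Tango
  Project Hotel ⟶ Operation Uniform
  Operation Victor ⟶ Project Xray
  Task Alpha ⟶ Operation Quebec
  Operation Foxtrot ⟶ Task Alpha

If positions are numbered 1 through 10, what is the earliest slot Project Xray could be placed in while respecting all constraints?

3

Working backwards through the constraints from Project Xray, its full set of required predecessors is Operation Victor, Task Sierra — 2 of them.
So at minimum 2 operations come before Project Xray, putting Project Xray no earlier than position 3. That position is achievable by scheduling exactly those predecessors first.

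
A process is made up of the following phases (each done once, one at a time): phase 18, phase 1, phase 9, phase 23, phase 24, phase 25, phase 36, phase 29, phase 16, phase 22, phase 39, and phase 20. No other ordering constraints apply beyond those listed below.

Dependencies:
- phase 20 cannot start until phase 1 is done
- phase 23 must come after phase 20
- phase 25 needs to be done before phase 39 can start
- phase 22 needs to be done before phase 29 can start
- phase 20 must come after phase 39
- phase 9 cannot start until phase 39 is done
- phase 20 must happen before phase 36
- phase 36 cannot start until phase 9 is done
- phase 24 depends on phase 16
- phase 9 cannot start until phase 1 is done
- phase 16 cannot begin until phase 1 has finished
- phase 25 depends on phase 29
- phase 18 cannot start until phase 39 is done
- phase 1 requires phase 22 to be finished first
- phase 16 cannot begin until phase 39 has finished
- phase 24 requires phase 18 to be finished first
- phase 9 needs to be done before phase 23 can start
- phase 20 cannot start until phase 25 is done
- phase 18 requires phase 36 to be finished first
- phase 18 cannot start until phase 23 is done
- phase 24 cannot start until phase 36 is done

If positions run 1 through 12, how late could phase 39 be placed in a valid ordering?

5

The phases that are forced after phase 39, directly or by a chain of constraints, are phase 18, phase 9, phase 23, phase 24, phase 36, phase 16, phase 20. That's 7 phases.
With 7 mandatory successors out of 12 phases total, the latest slot for phase 39 is 12−7 = 5, and it's reachable by doing all non-successors before phase 39.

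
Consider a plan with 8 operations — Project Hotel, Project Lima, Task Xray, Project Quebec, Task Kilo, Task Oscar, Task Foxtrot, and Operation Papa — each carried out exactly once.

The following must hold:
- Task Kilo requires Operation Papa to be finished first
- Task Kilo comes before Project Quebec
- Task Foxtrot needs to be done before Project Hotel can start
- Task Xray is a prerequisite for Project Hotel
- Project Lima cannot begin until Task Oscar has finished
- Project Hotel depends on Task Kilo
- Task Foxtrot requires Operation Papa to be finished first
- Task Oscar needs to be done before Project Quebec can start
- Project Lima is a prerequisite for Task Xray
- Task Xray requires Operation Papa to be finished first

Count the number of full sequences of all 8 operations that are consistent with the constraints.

2 operations have no prerequisites (Task Oscar, Operation Papa), so any of them could come first.
Counting all ways to extend the partial order to a total order gives 134.

134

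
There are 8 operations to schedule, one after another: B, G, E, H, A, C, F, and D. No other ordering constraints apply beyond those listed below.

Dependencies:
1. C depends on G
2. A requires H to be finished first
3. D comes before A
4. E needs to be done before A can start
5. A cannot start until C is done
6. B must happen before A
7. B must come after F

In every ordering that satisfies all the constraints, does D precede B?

Nothing in the constraints links D and B; they are unordered relative to each other.
There exist valid orderings with B before D, so D is not required to come first.

No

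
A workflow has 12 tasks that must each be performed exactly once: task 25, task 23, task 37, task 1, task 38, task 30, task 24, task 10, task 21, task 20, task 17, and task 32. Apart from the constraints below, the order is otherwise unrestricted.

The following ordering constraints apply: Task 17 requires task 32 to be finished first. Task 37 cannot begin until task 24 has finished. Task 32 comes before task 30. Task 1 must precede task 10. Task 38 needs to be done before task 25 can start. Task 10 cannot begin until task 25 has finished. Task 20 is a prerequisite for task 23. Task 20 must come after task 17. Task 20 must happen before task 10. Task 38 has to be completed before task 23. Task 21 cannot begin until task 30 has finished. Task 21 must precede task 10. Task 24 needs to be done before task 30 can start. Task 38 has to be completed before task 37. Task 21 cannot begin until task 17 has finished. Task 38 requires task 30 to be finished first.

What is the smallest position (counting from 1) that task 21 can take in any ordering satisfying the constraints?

5

Every task that must precede task 21 has to come before it. Tracing all chains that end at task 21, those tasks are: task 30, task 24, task 17, task 32 — 4 in total.
So at minimum 4 tasks come before task 21, putting task 21 no earlier than position 5. That position is achievable by scheduling exactly those predecessors first.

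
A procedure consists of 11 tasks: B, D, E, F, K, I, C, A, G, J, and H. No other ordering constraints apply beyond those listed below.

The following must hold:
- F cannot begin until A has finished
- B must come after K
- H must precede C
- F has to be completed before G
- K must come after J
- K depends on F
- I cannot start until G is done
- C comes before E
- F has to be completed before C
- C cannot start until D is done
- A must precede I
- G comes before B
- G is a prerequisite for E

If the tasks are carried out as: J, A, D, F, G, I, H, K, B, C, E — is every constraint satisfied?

Every stated constraint is respected: J sits at position 1, ahead of K at position 8, and each of the other listed pairs likewise has the predecessor earlier in the sequence.

Yes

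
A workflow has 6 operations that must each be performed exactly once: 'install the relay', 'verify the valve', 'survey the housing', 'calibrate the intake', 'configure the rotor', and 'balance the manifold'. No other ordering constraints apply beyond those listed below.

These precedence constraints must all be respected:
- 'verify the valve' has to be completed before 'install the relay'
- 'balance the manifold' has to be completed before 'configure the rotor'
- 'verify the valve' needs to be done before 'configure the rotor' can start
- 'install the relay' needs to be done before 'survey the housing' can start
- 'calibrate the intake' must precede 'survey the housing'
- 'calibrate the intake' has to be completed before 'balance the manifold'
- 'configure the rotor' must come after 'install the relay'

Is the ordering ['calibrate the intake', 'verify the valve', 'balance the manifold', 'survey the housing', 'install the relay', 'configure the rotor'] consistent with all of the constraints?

No

In the proposed order, 'survey the housing' appears before 'install the relay'.
That contradicts the constraint that 'install the relay' must precede 'survey the housing'.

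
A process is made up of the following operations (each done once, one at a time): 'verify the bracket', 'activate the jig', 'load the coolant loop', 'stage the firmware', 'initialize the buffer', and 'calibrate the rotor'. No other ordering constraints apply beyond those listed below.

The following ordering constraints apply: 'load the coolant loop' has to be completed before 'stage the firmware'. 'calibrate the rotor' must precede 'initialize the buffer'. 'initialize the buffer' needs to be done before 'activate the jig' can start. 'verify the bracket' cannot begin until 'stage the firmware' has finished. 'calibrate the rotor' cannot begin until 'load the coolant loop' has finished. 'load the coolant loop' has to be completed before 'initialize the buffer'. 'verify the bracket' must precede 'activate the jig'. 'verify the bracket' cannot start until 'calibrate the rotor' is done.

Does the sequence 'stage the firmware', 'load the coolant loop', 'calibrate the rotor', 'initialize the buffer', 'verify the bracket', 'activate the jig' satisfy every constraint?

The sequence places 'stage the firmware' ahead of 'load the coolant loop'.
Since 'load the coolant loop' is required before 'stage the firmware', the ordering is invalid.

No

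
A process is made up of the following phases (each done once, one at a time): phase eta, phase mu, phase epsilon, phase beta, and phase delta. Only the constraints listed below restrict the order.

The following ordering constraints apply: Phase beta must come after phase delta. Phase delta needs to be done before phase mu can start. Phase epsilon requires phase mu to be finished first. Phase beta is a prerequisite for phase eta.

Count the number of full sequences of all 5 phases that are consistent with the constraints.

Phase delta is the only phase with nothing required before it, so every ordering starts there.
Systematically extending each partial ordering one phase at a time and counting, there are 6 complete orderings.

6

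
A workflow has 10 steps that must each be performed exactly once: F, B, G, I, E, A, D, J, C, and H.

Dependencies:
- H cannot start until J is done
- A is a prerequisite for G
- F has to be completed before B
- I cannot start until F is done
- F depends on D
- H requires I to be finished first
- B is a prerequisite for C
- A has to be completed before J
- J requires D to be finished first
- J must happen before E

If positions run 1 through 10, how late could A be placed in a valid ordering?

6

Following every chain forward from A, the steps that must come later are G, E, J, H — 4 of them.
With 4 mandatory successors out of 10 steps total, the latest slot for A is 10−4 = 6, and it's reachable by doing all non-successors before A.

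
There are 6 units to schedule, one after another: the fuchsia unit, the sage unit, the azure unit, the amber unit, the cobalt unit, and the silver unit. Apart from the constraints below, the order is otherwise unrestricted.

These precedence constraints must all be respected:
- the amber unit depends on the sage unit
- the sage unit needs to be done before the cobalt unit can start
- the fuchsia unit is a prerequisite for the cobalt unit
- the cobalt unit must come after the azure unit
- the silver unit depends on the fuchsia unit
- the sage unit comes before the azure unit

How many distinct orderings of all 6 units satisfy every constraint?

2 units have no prerequisites (the fuchsia unit, the sage unit), so any of them could come first.
Systematically extending each partial ordering one unit at a time and counting, there are 40 complete orderings.

40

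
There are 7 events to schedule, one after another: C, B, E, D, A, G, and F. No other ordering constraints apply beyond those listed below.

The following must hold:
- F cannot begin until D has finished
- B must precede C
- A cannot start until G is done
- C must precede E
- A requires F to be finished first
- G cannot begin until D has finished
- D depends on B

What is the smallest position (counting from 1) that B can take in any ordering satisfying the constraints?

B has no prerequisites at all, so it can go in position 1.

1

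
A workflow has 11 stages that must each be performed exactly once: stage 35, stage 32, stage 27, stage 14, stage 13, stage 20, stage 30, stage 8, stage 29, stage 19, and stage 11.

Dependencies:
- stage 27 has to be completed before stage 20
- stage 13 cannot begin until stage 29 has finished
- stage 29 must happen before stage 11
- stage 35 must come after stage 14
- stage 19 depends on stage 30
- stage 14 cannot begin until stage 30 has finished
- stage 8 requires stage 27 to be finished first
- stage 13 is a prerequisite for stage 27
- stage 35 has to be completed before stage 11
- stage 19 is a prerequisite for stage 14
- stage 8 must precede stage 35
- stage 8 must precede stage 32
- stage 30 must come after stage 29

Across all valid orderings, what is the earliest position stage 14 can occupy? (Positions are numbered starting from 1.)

4

Working backwards through the constraints from stage 14, its full set of required predecessors is stage 30, stage 29, stage 19 — 3 of them.
With 3 mandatory predecessors, the earliest stage 14 can sit is position 3+1 = 4, and placing just those 3 first achieves it.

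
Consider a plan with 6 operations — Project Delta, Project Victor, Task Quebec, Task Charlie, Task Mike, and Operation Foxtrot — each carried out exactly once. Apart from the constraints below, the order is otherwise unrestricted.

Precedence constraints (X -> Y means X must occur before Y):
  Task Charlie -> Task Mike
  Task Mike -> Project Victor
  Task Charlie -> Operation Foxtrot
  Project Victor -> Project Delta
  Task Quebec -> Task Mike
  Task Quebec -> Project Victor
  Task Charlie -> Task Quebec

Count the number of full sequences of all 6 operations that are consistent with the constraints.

5

Task Charlie is the only operation with nothing required before it, so every ordering starts there.
Enumerating by repeatedly choosing an available operation (one whose prerequisites are all placed) gives 5 distinct complete orderings.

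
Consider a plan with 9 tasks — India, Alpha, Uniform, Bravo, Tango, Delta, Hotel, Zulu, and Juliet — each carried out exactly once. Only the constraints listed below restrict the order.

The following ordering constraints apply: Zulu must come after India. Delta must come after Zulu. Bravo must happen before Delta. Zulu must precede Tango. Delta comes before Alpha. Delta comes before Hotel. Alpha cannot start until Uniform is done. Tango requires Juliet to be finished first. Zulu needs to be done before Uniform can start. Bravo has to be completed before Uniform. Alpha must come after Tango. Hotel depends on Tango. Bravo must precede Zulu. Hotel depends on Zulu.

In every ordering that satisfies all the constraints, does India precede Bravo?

No

India and Bravo are not related by any chain of constraints.
So India can come before Bravo or after — it is not forced.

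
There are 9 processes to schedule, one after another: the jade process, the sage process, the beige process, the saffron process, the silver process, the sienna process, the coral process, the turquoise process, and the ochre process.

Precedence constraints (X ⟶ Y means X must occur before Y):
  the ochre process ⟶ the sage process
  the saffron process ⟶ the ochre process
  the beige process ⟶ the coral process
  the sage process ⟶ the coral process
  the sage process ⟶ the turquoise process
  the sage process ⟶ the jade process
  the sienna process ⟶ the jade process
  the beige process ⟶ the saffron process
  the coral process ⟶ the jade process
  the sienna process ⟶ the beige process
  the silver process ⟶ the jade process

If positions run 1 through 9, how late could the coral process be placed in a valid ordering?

The only process forced after the coral process (directly or by a chain) is the jade process.
With 1 mandatory successor out of 9 processes total, the latest slot for the coral process is 9−1 = 8, and it's reachable by doing all non-successors before the coral process.

8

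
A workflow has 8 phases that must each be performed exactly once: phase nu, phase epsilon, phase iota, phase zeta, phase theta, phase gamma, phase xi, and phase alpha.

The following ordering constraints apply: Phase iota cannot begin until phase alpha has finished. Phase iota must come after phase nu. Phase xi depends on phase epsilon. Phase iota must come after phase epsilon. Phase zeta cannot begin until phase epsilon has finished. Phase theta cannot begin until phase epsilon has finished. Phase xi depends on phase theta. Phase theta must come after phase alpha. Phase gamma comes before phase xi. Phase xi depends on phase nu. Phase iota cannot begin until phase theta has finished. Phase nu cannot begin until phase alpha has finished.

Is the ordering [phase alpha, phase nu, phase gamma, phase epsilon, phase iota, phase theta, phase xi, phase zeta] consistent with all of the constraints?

Here phase theta comes after phase iota.
But one of the constraints requires phase theta before phase iota, so this ordering violates it.

No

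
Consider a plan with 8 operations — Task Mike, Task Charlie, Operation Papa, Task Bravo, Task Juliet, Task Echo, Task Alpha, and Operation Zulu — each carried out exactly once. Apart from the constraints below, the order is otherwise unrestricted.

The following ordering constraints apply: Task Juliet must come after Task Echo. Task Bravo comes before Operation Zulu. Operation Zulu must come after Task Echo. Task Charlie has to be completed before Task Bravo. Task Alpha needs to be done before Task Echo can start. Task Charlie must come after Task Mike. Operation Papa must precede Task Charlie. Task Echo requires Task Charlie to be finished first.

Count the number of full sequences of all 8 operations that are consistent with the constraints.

The operations with no prerequisites are Task Mike, Operation Papa, Task Alpha; any of them can be placed first.
Systematically extending each partial ordering one operation at a time and counting, there are 44 complete orderings.

44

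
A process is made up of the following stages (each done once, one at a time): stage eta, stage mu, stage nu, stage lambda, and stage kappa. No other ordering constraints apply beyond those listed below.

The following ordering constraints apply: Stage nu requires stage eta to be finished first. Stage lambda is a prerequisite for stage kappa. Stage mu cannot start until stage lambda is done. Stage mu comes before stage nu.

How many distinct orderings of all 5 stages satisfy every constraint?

The stages with no prerequisites are stage eta, stage lambda; any of them can be placed first.
Enumerating by repeatedly choosing an available stage (one whose prerequisites are all placed) gives 11 distinct complete orderings.

11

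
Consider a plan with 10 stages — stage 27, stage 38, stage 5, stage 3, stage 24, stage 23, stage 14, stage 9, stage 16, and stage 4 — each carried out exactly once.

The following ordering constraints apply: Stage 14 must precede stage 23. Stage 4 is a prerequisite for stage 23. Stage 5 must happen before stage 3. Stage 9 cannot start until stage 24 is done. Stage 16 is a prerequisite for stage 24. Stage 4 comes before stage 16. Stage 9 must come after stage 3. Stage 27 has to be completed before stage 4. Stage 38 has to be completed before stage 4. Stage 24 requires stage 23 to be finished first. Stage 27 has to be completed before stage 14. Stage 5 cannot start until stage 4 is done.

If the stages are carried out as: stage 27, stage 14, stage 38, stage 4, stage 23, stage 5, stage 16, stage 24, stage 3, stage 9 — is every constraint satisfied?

Yes

Going through the constraints one by one, each required predecessor appears earlier in the sequence than its dependent — e.g. stage 5 (position 6) is before stage 3 (position 9), as required.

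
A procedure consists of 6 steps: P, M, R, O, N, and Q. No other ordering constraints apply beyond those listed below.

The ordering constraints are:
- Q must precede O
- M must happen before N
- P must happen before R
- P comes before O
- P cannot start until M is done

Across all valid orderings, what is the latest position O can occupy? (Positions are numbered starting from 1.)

Nothing depends on O, so it can be the final step, position 6.

6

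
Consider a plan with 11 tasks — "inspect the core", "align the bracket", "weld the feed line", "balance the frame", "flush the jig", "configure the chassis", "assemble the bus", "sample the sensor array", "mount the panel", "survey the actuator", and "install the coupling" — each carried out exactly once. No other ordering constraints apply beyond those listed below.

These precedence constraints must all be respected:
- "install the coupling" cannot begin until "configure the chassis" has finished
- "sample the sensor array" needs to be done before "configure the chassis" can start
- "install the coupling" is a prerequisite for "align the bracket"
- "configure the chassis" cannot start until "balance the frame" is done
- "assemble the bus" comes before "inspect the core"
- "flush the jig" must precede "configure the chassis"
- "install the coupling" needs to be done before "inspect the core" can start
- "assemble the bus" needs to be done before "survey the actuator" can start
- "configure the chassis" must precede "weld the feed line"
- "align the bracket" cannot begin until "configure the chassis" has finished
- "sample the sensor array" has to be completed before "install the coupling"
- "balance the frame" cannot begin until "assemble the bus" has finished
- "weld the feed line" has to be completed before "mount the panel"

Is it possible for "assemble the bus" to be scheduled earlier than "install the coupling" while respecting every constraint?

Every valid ordering already has "assemble the bus" before "install the coupling" (the constraints require it), so in particular at least one does.

Yes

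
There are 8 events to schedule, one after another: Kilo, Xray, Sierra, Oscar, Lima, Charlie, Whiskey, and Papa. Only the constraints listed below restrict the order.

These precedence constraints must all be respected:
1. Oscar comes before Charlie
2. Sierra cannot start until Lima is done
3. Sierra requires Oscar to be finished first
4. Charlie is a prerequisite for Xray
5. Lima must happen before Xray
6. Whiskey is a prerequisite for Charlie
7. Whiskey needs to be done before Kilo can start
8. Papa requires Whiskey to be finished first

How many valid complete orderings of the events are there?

3 events have no prerequisites (Oscar, Lima, Whiskey), so any of them could come first.
Systematically extending each partial ordering one event at a time and counting, there are 720 complete orderings.

720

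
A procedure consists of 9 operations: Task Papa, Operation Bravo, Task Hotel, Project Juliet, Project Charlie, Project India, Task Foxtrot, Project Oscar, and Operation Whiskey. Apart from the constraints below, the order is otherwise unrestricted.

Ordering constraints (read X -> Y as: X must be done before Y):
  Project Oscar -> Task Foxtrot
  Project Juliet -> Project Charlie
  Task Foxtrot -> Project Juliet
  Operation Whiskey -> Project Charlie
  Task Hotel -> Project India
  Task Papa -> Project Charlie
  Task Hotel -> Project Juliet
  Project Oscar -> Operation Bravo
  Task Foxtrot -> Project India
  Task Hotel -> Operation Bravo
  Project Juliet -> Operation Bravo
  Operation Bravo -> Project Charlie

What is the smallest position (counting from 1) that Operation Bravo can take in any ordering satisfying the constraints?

Every operation that must precede Operation Bravo has to come before it. Tracing all chains that end at Operation Bravo, those operations are: Task Hotel, Project Juliet, Task Foxtrot, Project Oscar — 4 in total.
So at minimum 4 operations come before Operation Bravo, putting Operation Bravo no earlier than position 5. That position is achievable by scheduling exactly those predecessors first.

5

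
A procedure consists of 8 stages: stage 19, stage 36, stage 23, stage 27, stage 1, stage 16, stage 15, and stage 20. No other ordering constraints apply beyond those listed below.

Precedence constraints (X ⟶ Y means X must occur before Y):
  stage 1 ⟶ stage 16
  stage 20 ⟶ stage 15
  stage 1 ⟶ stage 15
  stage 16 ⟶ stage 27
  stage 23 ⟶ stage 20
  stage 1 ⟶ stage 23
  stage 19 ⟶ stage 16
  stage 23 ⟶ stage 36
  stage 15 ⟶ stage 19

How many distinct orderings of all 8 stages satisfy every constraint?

6

Only stage 1 has no prerequisites, so it must go first.
Systematically extending each partial ordering one stage at a time and counting, there are 6 complete orderings.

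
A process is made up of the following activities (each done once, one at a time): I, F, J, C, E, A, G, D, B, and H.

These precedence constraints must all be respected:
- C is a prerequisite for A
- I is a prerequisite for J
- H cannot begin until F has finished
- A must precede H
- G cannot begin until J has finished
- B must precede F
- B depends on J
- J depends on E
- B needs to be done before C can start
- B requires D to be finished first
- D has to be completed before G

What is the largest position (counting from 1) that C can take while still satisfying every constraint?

The activities that are forced after C, directly or by a chain of constraints, are A, H. That's 2 activities.
With 2 mandatory successors out of 10 activities total, the latest slot for C is 10−2 = 8, and it's reachable by doing all non-successors before C.

8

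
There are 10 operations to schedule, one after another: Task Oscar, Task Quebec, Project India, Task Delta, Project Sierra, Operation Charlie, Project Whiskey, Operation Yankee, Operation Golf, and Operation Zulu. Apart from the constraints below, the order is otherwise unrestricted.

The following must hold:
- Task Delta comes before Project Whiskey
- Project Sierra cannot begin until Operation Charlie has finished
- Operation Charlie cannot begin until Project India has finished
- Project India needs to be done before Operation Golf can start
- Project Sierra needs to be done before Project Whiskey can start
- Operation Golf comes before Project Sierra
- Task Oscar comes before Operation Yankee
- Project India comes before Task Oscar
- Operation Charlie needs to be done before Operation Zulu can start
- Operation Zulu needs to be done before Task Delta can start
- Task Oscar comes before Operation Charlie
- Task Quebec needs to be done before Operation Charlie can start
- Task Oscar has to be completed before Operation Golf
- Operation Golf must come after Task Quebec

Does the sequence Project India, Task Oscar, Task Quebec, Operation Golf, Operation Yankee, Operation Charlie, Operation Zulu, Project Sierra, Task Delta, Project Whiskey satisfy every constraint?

Every stated constraint is respected: Project India sits at position 1, ahead of Operation Charlie at position 6, and each of the other listed pairs likewise has the predecessor earlier in the sequence.

Yes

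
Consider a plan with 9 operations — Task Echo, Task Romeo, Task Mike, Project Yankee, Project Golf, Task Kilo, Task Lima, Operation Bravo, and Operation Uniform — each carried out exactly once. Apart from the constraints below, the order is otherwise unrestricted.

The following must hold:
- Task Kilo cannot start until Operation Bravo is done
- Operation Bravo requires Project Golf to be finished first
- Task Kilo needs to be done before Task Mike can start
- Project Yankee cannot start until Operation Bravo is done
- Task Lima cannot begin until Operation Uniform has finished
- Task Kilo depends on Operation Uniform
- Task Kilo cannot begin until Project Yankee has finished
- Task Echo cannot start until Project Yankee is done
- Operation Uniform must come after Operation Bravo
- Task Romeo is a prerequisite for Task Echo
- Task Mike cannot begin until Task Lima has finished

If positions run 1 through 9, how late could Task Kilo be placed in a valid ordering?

The only operation forced after Task Kilo (directly or by a chain) is Task Mike.
So at least 1 operation follows Task Kilo, putting Task Kilo no later than position 8. That position is achievable by scheduling everything else first.

8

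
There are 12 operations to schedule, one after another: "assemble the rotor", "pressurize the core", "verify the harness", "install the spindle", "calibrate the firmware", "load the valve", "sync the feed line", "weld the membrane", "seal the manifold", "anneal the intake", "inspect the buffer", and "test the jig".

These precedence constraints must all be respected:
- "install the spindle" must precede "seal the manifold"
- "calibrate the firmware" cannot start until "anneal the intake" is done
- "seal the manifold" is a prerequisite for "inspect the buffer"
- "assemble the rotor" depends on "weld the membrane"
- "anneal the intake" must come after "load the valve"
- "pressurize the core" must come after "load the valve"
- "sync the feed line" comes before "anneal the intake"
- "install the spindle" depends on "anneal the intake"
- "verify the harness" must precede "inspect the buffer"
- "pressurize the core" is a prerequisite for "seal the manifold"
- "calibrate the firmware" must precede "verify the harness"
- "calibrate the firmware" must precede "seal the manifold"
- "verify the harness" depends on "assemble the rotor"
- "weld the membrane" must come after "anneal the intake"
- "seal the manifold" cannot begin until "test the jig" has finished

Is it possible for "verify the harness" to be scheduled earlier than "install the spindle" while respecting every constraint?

The constraints leave "verify the harness" and "install the spindle" unordered relative to each other; nothing requires "install the spindle" earlier.
That means at least one valid schedule has "verify the harness" before "install the spindle".

Yes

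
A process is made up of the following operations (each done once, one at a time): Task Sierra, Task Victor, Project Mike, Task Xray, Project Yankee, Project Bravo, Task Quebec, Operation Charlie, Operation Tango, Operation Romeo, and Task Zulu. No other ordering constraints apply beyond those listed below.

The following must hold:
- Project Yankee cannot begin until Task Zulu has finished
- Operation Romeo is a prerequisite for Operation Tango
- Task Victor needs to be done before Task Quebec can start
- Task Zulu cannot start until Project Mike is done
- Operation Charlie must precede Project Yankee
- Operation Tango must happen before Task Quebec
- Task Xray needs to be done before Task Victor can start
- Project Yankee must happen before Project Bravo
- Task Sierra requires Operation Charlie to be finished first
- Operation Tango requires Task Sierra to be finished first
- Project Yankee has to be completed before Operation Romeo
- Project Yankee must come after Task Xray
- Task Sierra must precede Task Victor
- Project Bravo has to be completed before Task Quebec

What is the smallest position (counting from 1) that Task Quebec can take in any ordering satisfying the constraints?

Every operation that must precede Task Quebec has to come before it. Tracing all chains that end at Task Quebec, those operations are: Task Sierra, Task Victor, Project Mike, Task Xray, Project Yankee, Project Bravo, Operation Charlie, Operation Tango, Operation Romeo, Task Zulu — 10 in total.
So at minimum 10 operations come before Task Quebec, putting Task Quebec no earlier than position 11. That position is achievable by scheduling exactly those predecessors first.

11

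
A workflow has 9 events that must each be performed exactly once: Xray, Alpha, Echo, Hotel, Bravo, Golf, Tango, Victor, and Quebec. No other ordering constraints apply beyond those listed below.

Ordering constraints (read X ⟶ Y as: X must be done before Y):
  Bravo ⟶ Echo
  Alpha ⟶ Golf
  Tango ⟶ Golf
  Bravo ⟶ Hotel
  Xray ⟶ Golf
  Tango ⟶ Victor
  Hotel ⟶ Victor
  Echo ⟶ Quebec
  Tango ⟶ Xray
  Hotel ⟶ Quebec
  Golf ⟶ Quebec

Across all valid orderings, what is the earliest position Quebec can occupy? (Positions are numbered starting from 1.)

8

Every event that must precede Quebec has to come before it. Tracing all chains that end at Quebec, those events are: Xray, Alpha, Echo, Hotel, Bravo, Golf, Tango — 7 in total.
With 7 mandatory predecessors, the earliest Quebec can sit is position 7+1 = 8, and placing just those 7 first achieves it.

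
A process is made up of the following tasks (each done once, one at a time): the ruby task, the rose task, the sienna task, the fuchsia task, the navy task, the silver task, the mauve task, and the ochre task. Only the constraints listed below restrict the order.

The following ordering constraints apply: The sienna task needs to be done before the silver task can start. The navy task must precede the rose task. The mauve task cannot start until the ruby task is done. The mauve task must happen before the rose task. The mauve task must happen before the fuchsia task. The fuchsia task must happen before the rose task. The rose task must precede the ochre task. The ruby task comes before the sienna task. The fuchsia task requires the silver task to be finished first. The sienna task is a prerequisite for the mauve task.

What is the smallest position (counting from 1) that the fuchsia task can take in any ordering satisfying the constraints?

The tasks that are forced before the fuchsia task, directly or transitively, are the ruby task, the sienna task, the silver task, the mauve task. That's 4 tasks.
With 4 mandatory predecessors, the earliest the fuchsia task can sit is position 4+1 = 5, and placing just those 4 first achieves it.

5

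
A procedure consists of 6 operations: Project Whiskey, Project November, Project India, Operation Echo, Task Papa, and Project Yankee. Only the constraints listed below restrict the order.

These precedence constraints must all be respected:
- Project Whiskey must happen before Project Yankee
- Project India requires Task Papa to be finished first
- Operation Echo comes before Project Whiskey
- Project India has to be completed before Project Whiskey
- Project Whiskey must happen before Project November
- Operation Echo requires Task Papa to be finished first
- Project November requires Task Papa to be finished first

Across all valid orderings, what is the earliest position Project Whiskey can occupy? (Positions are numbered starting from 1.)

Working backwards through the constraints from Project Whiskey, its full set of required predecessors is Project India, Operation Echo, Task Papa — 3 of them.
With 3 mandatory predecessors, the earliest Project Whiskey can sit is position 3+1 = 4, and placing just those 3 first achieves it.

4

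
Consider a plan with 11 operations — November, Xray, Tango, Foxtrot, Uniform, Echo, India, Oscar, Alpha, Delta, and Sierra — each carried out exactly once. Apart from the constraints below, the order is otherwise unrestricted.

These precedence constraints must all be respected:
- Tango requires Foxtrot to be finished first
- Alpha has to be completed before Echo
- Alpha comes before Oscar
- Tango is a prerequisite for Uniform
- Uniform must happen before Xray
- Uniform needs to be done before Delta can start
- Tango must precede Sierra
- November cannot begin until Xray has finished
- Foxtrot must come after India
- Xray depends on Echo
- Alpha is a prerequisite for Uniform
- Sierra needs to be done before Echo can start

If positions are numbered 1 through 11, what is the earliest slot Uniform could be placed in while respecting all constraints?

5

Every operation that must precede Uniform has to come before it. Tracing all chains that end at Uniform, those operations are: Tango, Foxtrot, India, Alpha — 4 in total.
With 4 mandatory predecessors, the earliest Uniform can sit is position 4+1 = 5, and placing just those 4 first achieves it.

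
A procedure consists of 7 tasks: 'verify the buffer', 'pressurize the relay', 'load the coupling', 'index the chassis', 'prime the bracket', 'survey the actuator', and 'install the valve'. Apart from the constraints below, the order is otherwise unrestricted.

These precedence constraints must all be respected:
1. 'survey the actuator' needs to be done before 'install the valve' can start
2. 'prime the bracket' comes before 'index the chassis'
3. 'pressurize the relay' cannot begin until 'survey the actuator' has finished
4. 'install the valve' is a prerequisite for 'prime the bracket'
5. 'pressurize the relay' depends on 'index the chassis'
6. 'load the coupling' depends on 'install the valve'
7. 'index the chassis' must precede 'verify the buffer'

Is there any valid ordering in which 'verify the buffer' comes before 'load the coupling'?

Yes

Nothing in the constraints forces 'load the coupling' before 'verify the buffer' — there is no chain from 'load the coupling' to 'verify the buffer'.
So a valid ordering placing 'verify the buffer' earlier than 'load the coupling' exists.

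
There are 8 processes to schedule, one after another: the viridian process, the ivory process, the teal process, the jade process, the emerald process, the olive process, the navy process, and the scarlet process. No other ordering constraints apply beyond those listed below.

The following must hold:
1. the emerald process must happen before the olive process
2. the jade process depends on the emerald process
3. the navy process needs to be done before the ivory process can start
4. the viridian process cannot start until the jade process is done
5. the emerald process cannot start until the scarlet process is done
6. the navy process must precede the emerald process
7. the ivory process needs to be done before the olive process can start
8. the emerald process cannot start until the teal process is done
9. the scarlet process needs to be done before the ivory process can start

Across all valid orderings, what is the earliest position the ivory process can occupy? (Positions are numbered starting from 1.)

The processes that are forced before the ivory process, directly or transitively, are the navy process, the scarlet process. That's 2 processes.
With 2 mandatory predecessors, the earliest the ivory process can sit is position 2+1 = 3, and placing just those 2 first achieves it.

3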